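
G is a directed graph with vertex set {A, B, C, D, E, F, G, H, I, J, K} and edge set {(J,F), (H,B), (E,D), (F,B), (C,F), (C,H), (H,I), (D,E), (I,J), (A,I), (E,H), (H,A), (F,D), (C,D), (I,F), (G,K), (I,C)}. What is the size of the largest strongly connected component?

8

{A, C, D, E, F, H, I, J} are all mutually reachable — one SCC of size 8.
{B} is an SCC by itself.
{K} is an SCC by itself.
{G} is an SCC by itself.
The largest has 8 vertices.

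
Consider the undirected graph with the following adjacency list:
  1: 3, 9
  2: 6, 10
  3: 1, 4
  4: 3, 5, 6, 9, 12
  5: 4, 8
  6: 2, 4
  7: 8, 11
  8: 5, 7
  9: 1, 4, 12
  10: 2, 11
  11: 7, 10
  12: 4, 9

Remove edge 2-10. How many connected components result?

2 and 10 are still connected via 2-6-4-5-8-7-11-10, so the component count stays at 1.

1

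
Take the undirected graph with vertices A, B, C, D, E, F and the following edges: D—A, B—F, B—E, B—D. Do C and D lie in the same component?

The component containing C is {C}, and D is not in it.

No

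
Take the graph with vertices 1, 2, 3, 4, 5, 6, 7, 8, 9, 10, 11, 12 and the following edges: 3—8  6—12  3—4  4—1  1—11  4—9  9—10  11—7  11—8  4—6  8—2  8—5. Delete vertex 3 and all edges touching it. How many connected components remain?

With 3 gone, the remaining components are: {1, 2, 4, 5, 6, 7, 8, 9, 10, 11, 12}.
That is 1 component.

1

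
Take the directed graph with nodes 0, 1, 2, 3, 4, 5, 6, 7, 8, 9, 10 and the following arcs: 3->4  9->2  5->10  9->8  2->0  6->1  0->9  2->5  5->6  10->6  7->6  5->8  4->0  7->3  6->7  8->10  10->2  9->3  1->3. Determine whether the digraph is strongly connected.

Yes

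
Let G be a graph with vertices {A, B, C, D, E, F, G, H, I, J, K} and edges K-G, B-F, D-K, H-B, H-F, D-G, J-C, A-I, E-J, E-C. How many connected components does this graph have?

Starting from A we can reach A, I. That is one component of size 2.
Starting from C we can reach C, E, J. That is one component of size 3.
Starting from B we can reach B, F, H. That is one component of size 3.
Starting from D we can reach D, G, K. That is one component of size 3.
Total: 4 components.

4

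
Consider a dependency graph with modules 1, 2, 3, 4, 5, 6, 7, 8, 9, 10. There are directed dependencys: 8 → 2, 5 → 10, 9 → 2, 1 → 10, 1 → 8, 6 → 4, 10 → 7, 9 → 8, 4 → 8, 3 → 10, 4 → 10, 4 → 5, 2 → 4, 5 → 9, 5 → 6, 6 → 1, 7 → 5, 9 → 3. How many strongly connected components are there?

1

{1, 2, 3, 4, 5, 6, 7, 8, 9, 10} are all mutually reachable — one SCC of size 10.
That gives 1 strongly connected component.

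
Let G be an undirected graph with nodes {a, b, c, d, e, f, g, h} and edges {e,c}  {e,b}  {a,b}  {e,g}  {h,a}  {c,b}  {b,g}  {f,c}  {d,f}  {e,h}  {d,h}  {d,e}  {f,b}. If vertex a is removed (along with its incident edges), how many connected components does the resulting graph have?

With a gone, the remaining components are: {b, c, d, e, f, g, h}.
That is 1 component.

1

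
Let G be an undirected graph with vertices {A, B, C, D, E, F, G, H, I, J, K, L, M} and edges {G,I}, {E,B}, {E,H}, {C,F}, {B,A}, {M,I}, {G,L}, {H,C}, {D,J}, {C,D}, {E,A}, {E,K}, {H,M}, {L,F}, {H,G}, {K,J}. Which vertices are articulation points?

Removing E increases the component count from 1 to 2, so E is a cut vertex.
By contrast removing C leaves 1 component; it is not a cut vertex. No other vertex is a cut vertex either.

E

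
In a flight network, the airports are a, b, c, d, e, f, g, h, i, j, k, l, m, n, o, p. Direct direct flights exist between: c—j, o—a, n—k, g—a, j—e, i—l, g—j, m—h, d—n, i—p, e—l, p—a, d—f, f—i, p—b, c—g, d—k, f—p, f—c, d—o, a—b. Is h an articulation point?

No

Deleting h leaves 2 components (was 2), so h is not a cut vertex.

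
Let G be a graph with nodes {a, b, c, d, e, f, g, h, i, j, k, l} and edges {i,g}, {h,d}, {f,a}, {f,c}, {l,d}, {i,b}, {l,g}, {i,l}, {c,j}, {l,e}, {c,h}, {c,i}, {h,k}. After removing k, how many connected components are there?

1

With k gone, the remaining components are: {a, b, c, d, e, f, g, h, i, j, l}.
That is 1 component.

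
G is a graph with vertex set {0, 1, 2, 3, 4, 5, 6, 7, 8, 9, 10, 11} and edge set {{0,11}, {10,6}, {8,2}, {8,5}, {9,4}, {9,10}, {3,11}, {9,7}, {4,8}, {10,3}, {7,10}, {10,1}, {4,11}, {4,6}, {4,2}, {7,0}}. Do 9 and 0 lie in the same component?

Yes

From 9 we can reach 0, 1, 2, 3, 4, 5, 6, 7, 8, 9, 10, 11, which includes 0.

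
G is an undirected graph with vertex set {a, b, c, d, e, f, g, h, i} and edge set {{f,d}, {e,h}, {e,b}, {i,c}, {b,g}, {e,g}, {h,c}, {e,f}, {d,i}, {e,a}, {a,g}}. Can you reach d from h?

Yes

From h we can reach a, b, c, d, e, f, g, h, i, which includes d.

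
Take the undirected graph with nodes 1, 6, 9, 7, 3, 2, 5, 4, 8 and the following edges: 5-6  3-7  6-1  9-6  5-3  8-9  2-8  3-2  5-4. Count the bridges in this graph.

3

The edges on the cycle 5-3-2-8-9-6-5 are not bridges since each lies on that cycle.
But removing 5-4 disconnects 5 from 4; removing 6-1 disconnects 6 from 1; removing 7-3 disconnects 7 from 3 — these are bridges.
That makes 3 bridges.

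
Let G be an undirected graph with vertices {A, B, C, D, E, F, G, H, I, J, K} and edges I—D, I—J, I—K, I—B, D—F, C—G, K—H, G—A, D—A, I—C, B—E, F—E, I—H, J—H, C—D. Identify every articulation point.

Removing I increases the component count from 1 to 2, so I is a cut vertex.
By contrast removing C leaves 1 component; it is not a cut vertex. No other vertex is a cut vertex either.

I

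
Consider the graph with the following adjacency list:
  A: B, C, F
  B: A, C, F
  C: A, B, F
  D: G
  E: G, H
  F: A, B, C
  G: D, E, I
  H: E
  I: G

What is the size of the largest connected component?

5

Starting from A we can reach A, B, C, F. That is one component of size 4.
Starting from D we can reach D, E, G, H, I. That is one component of size 5.
The largest has 5 vertices.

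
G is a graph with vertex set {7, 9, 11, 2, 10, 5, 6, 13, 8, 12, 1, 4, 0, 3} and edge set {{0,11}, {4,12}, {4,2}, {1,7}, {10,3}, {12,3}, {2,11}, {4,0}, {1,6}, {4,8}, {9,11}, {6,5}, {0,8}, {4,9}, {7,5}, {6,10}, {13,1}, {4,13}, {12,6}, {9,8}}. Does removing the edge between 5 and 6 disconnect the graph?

After removing 5—6, the path 5-7-1-6 still connects them, so the edge is not a bridge.

No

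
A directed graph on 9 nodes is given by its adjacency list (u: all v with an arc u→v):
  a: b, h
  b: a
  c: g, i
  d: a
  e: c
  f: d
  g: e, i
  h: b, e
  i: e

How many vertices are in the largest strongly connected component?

{c, e, g, i} are all mutually reachable — one SCC of size 4.
{a, b, h} are all mutually reachable — one SCC of size 3.
{d} is an SCC by itself.
{f} is an SCC by itself.
The largest has 4 vertices.

4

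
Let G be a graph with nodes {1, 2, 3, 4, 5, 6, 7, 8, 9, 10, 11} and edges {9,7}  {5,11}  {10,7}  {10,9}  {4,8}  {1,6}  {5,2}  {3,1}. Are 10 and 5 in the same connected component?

No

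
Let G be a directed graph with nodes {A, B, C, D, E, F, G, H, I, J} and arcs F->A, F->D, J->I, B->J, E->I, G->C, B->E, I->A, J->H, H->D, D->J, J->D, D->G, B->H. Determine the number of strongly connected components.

{D, H, J} are all mutually reachable — one SCC of size 3.
{I} is an SCC by itself.
{A} is an SCC by itself.
{C} is an SCC by itself.
{G} is an SCC by itself.
(and 3 more singleton SCCs)
That gives 8 strongly connected components.

8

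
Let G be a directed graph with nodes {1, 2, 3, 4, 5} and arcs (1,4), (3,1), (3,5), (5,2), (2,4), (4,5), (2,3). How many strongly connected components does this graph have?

1

{1, 2, 3, 4, 5} are all mutually reachable — one SCC of size 5.
That gives 1 strongly connected component.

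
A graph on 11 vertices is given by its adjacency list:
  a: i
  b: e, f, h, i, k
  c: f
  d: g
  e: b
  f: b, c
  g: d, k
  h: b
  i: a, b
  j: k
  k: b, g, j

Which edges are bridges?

removing k-b disconnects k from b; removing e-b disconnects e from b; removing k-g disconnects k from g; removing g-d disconnects g from d — these are bridges.
In total 10 edges are bridges.

a-i, b-e, b-f, b-h, b-i, b-k, c-f, d-g, g-k, j-k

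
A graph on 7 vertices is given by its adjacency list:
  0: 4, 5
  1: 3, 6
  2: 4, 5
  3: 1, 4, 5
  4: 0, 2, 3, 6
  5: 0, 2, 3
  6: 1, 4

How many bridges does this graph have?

The edges on the cycle 2-4-0-5-2 are not bridges since each lies on that cycle.
Every edge lies on some cycle, so there are no bridges.

0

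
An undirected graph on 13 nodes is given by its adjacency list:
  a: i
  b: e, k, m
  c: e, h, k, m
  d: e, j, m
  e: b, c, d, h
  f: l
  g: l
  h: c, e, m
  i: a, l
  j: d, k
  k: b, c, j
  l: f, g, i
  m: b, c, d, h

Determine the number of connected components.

Starting from a we can reach a, f, g, i, l. That is one component of size 5.
Starting from b we can reach b, c, d, e, h, j, k, m. That is one component of size 8.
Total: 2 components.

2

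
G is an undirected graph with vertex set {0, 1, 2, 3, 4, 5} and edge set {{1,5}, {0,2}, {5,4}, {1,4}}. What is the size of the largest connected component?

3

3 is isolated — a component by itself.
Starting from 0 we can reach 0, 2. That is one component of size 2.
Starting from 1 we can reach 1, 4, 5. That is one component of size 3.
The largest has 3 vertices.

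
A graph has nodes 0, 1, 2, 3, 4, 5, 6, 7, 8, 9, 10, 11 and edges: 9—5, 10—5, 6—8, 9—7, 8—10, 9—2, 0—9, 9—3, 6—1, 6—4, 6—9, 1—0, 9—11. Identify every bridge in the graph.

11-9, 2-9, 3-9, 4-6, 7-9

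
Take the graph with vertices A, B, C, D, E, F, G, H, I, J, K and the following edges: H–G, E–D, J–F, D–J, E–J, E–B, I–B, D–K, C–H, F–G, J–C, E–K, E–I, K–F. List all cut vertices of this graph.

Removing E increases the component count from 2 to 3, so E is a cut vertex.
By contrast removing D leaves 2 components; it is not a cut vertex. No other vertex is a cut vertex either.

E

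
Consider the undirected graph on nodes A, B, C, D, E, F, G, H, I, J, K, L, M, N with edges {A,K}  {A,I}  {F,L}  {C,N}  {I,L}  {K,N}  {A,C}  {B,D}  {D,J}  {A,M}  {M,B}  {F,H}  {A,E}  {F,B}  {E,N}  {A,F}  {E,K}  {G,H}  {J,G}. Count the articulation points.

1

Removing A increases the component count from 1 to 2, so A is a cut vertex.
By contrast removing H leaves 1 component; it is not a cut vertex. No other vertex is a cut vertex either.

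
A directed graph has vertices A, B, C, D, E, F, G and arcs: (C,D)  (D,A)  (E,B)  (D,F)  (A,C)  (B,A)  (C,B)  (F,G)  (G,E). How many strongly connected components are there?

1

{A, B, C, D, E, F, G} are all mutually reachable — one SCC of size 7.
That gives 1 strongly connected component.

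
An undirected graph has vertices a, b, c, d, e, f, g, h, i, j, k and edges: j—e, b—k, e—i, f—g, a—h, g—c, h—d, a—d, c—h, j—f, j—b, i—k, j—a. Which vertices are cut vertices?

j

Removing j increases the component count from 1 to 2, so j is a cut vertex.
By contrast removing g leaves 1 component; it is not a cut vertex. No other vertex is a cut vertex either.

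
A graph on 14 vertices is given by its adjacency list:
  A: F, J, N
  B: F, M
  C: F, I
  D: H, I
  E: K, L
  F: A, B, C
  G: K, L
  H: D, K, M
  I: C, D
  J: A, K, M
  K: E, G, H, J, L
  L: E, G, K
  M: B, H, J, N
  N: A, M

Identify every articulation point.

Removing K increases the component count from 1 to 2, so K is a cut vertex.
By contrast removing M leaves 1 component; it is not a cut vertex. No other vertex is a cut vertex either.

K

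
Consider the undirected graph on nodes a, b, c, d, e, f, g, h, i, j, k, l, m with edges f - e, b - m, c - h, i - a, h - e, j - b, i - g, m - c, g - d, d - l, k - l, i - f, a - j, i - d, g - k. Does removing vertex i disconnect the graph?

Yes

Deleting i raises the number of components from 1 to 2, so i is a cut vertex.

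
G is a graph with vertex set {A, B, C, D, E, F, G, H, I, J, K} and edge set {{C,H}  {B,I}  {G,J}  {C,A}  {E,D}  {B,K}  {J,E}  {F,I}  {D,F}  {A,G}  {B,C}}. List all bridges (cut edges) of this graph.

B-K, C-H

The edges on the cycle B-C-A-G-J-E-D-F-I-B are not bridges since each lies on that cycle.
But removing C - H disconnects C from H; removing B - K disconnects B from K — these are bridges.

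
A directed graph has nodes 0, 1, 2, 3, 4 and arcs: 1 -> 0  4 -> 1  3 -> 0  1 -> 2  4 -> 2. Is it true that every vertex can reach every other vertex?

No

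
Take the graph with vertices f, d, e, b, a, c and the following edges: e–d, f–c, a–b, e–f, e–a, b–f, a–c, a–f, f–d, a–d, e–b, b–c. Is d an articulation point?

No

Deleting d leaves 1 component (was 1) (its neighbors a, e, f remain connected to each other), so d is not a cut vertex.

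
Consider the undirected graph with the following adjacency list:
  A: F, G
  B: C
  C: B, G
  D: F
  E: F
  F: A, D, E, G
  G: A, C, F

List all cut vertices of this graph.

C, F, G

Removing C increases the component count from 1 to 2, so C is a cut vertex.
Removing F increases the component count from 1 to 3, so F is a cut vertex.
Removing G increases the component count from 1 to 2, so G is a cut vertex.
By contrast removing A leaves 1 component; it is not a cut vertex. No other vertex is a cut vertex either.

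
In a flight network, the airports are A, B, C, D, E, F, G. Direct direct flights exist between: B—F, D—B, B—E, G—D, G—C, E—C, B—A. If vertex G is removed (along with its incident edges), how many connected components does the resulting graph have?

1

With G gone, the remaining components are: {A, B, C, D, E, F}.
That is 1 component.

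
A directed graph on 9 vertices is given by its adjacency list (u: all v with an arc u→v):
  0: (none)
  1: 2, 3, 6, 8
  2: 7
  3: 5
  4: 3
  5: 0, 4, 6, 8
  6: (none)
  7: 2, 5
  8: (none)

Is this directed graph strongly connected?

No

There is no directed path from 6 to 4, so the graph is not strongly connected.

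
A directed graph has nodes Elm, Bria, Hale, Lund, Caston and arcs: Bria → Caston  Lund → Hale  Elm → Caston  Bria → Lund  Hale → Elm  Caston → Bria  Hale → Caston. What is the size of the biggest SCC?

5

{Elm, Bria, Hale, Lund, Caston} are all mutually reachable — one SCC of size 5.
The largest has 5 vertices.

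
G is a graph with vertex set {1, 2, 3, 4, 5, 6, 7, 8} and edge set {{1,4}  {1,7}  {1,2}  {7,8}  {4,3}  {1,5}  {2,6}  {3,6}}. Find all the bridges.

1-5, 1-7, 7-8

The edges on the cycle 1-4-3-6-2-1 are not bridges since each lies on that cycle.
But removing 1—5 disconnects 1 from 5; removing 7—1 disconnects 7 from 1; removing 7—8 disconnects 7 from 8 — these are bridges.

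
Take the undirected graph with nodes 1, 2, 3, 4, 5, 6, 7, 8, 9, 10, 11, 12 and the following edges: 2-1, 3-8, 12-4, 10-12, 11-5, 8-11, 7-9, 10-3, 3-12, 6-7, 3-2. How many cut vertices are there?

6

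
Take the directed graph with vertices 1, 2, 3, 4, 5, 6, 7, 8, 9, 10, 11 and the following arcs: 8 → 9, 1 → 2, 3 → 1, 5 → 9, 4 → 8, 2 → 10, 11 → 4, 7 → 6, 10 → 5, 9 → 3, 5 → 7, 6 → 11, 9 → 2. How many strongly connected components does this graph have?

1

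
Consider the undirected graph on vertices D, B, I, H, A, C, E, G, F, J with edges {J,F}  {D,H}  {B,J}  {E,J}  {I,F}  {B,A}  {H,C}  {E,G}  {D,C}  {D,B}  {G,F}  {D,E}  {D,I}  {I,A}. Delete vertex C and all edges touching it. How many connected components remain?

1

With C gone, the remaining components are: {A, B, D, E, F, G, H, I, J}.
That is 1 component.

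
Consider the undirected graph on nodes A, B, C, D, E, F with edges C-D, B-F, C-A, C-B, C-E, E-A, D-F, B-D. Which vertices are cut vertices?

Removing C increases the component count from 1 to 2, so C is a cut vertex.
By contrast removing A leaves 1 component; it is not a cut vertex. No other vertex is a cut vertex either.

C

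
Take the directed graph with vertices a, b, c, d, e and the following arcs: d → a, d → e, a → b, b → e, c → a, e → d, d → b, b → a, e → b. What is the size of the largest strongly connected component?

4

{a, b, d, e} are all mutually reachable — one SCC of size 4.
{c} is an SCC by itself.
The largest has 4 vertices.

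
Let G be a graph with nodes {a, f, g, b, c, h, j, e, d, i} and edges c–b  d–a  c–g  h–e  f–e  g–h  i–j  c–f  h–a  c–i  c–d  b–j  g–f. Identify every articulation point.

Removing c increases the component count from 1 to 2, so c is a cut vertex.
By contrast removing j leaves 1 component; it is not a cut vertex. No other vertex is a cut vertex either.

c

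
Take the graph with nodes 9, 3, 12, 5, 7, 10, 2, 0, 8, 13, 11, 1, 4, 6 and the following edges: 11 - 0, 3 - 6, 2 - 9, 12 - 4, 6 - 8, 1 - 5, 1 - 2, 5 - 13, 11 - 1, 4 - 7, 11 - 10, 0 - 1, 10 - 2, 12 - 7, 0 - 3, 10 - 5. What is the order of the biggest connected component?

11

Starting from 4 we can reach 4, 7, 12. That is one component of size 3.
Starting from 0 we can reach 0, 1, 2, 3, 5, 6, 8, 9, 10, 11, 13. That is one component of size 11.
The largest has 11 vertices.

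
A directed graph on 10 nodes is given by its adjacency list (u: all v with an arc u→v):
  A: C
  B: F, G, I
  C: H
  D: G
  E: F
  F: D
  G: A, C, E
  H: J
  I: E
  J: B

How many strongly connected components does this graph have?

1

{A, B, C, D, E, F, G, H, I, J} are all mutually reachable — one SCC of size 10.
That gives 1 strongly connected component.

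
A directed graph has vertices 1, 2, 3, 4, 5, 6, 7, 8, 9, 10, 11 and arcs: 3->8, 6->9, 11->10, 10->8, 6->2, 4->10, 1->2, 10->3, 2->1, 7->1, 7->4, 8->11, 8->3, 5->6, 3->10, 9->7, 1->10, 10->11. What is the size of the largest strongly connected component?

4

{3, 8, 10, 11} are all mutually reachable — one SCC of size 4.
{1, 2} are all mutually reachable — one SCC of size 2.
{4} is an SCC by itself.
{6} is an SCC by itself.
{7} is an SCC by itself.
(and 2 more singleton SCCs)
The largest has 4 vertices.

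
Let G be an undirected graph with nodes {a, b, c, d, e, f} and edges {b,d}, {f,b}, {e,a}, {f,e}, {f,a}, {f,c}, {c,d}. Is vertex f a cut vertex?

Deleting f raises the number of components from 1 to 2, so f is a cut vertex.

Yes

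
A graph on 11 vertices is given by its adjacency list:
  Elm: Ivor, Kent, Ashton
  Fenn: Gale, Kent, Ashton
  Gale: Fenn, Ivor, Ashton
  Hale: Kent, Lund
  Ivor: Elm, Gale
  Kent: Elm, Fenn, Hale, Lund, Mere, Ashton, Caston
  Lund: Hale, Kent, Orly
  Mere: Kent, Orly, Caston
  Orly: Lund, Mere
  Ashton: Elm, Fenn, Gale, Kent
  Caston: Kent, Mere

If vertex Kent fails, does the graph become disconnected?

Deleting Kent raises the number of components from 1 to 2, so Kent is a cut vertex.

Yes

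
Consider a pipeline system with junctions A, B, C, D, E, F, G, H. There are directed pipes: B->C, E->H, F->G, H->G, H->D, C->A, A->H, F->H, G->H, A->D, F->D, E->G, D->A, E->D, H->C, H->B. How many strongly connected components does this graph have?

3

{A, B, C, D, G, H} are all mutually reachable — one SCC of size 6.
{F} is an SCC by itself.
{E} is an SCC by itself.
That gives 3 strongly connected components.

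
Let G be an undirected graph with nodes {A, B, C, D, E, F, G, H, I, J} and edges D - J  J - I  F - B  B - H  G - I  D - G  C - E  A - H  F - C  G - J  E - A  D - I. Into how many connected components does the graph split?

2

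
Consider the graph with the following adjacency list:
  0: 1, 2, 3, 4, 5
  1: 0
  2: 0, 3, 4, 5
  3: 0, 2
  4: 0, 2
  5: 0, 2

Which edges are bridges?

0-1

The edges on the cycle 4-0-3-2-4 are not bridges since each lies on that cycle.
But removing 0-1 disconnects 0 from 1 — this is a bridge.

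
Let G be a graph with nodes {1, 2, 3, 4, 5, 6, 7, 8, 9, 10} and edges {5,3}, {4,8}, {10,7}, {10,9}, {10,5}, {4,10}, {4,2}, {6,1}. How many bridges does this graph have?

8

removing 10–9 disconnects 10 from 9; removing 10–7 disconnects 10 from 7; removing 5–3 disconnects 5 from 3; removing 6–1 disconnects 6 from 1 — these are bridges.
In total 8 edges are bridges.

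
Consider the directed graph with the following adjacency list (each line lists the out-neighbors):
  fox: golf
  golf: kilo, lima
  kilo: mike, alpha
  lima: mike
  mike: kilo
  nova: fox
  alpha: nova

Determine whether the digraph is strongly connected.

Yes

From nova we can reach every vertex (fox, golf, kilo, lima, mike, nova, alpha), and every vertex can reach nova (fox, golf, kilo, lima, mike, nova, alpha). So the whole graph is one strongly connected component.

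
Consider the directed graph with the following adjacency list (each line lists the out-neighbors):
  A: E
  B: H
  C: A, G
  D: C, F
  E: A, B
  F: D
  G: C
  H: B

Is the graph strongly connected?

There is no directed path from H to G, so the graph is not strongly connected.

No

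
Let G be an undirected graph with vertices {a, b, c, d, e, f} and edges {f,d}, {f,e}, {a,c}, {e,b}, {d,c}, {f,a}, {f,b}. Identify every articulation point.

f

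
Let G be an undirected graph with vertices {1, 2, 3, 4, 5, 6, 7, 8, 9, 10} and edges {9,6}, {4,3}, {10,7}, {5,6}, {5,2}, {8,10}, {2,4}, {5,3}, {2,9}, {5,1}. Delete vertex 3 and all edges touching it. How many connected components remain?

2

With 3 gone, the remaining components are: {7, 8, 10}; {1, 2, 4, 5, 6, 9}.
That is 2 components.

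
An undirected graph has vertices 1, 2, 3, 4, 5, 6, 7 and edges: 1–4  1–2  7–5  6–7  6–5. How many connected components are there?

3

3 is isolated — a component by itself.
Starting from 5 we can reach 5, 6, 7. That is one component of size 3.
Starting from 1 we can reach 1, 2, 4. That is one component of size 3.
Total: 3 components.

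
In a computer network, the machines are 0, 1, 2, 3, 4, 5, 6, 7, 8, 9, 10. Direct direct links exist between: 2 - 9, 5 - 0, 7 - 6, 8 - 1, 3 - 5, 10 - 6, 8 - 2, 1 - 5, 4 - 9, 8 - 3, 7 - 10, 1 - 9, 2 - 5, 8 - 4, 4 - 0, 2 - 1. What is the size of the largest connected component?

Starting from 6 we can reach 6, 7, 10. That is one component of size 3.
Starting from 0 we can reach 0, 1, 2, 3, 4, 5, 8, 9. That is one component of size 8.
The largest has 8 vertices.

8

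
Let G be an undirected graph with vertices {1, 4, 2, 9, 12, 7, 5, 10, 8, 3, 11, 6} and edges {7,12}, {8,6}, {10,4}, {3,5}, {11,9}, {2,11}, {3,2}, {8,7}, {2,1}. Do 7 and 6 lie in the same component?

Yes

From 7 we can reach 6, 7, 8, 12, which includes 6.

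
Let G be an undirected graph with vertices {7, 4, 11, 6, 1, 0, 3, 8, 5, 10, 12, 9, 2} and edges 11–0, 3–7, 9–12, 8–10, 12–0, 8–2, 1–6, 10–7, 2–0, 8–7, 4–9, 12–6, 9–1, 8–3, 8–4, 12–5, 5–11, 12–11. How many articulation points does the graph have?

1

Removing 8 increases the component count from 1 to 2, so 8 is a cut vertex.
By contrast removing 6 leaves 1 component; it is not a cut vertex. No other vertex is a cut vertex either.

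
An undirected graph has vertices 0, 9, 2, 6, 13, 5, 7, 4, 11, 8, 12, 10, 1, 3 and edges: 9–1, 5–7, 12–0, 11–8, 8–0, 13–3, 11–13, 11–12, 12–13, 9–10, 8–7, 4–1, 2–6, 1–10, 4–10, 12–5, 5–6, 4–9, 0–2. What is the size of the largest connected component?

10

Starting from 1 we can reach 1, 4, 9, 10. That is one component of size 4.
Starting from 0 we can reach 0, 2, 3, 5, 6, 7, 8, 11, 12, 13. That is one component of size 10.
The largest has 10 vertices.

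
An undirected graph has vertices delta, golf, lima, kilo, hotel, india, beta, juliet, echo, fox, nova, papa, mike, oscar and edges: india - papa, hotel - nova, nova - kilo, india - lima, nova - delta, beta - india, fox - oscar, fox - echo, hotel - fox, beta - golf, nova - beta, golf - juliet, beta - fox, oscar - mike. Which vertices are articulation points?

Removing fox increases the component count from 1 to 3, so fox is a cut vertex.
Removing beta increases the component count from 1 to 3, so beta is a cut vertex.
Removing golf increases the component count from 1 to 2, so golf is a cut vertex.
Likewise nova, india, oscar are cut vertices.
By contrast removing hotel leaves 1 component; it is not a cut vertex. No other vertex is a cut vertex either.

fox, beta, golf, nova, india, oscar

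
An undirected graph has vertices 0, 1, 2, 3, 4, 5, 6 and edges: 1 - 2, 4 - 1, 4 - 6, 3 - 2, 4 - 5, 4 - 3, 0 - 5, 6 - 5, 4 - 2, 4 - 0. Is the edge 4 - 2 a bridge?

No

After removing 4 - 2, the path 4-3-2 still connects them, so the edge is not a bridge.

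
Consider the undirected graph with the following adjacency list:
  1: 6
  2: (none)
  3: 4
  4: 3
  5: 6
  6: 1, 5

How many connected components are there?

3

2 is isolated — a component by itself.
Starting from 3 we can reach 3, 4. That is one component of size 2.
Starting from 1 we can reach 1, 5, 6. That is one component of size 3.
Total: 3 components.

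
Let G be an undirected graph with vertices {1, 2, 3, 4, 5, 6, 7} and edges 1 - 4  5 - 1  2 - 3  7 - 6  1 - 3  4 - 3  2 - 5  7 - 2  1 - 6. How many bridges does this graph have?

The edges on the cycle 1-4-3-1 are not bridges since each lies on that cycle.
Every edge lies on some cycle, so there are no bridges.

0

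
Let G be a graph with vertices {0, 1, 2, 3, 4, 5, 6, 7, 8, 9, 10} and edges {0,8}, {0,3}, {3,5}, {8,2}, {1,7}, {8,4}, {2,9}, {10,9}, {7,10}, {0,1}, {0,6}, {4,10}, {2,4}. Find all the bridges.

0-3, 0-6, 3-5

The edges on the cycle 8-2-9-10-4-8 are not bridges since each lies on that cycle.
But removing 6 - 0 disconnects 6 from 0; removing 5 - 3 disconnects 5 from 3; removing 3 - 0 disconnects 3 from 0 — these are bridges.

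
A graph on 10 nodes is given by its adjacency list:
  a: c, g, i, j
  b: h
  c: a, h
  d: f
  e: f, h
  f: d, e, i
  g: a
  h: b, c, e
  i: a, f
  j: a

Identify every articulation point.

Removing a increases the component count from 1 to 3, so a is a cut vertex.
Removing f increases the component count from 1 to 2, so f is a cut vertex.
Removing h increases the component count from 1 to 2, so h is a cut vertex.
By contrast removing c leaves 1 component; it is not a cut vertex. No other vertex is a cut vertex either.

a, f, h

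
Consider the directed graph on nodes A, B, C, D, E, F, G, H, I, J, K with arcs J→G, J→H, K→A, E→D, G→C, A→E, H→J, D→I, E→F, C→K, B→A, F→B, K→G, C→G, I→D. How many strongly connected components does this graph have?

4

{A, B, E, F} are all mutually reachable — one SCC of size 4.
{C, G, K} are all mutually reachable — one SCC of size 3.
{H, J} are all mutually reachable — one SCC of size 2.
{D, I} are all mutually reachable — one SCC of size 2.
That gives 4 strongly connected components.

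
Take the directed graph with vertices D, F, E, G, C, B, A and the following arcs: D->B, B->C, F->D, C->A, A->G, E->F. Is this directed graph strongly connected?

No

There is no directed path from B to D, so the graph is not strongly connected.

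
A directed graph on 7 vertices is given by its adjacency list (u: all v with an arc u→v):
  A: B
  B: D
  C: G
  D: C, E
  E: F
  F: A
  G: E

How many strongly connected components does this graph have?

{A, B, C, D, E, F, G} are all mutually reachable — one SCC of size 7.
That gives 1 strongly connected component.

1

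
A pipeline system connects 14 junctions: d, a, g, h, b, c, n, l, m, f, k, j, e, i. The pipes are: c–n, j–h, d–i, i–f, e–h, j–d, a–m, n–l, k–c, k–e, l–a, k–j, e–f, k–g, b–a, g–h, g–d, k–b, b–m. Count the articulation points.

Removing k increases the component count from 1 to 2, so k is a cut vertex.
By contrast removing i leaves 1 component; it is not a cut vertex. No other vertex is a cut vertex either.

1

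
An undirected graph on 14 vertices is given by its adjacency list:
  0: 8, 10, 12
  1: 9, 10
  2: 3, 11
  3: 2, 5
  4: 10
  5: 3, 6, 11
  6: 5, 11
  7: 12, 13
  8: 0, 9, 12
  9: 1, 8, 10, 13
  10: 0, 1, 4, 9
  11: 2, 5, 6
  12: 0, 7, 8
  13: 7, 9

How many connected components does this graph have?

Starting from 2 we can reach 2, 3, 5, 6, 11. That is one component of size 5.
Starting from 0 we can reach 0, 1, 4, 7, 8, 9, 10, 12, 13. That is one component of size 9.
Total: 2 components.

2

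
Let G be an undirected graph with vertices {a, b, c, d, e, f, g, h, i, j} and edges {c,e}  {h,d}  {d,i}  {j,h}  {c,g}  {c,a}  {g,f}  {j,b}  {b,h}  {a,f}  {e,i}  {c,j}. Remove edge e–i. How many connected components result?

1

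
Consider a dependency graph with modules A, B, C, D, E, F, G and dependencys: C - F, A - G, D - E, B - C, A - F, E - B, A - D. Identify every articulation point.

A

Removing A increases the component count from 1 to 2, so A is a cut vertex.
By contrast removing D leaves 1 component; it is not a cut vertex. No other vertex is a cut vertex either.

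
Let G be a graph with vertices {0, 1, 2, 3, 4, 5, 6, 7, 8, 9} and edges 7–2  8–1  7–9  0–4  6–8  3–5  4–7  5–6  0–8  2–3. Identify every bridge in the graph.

1-8, 7-9

The edges on the cycle 0-4-7-2-3-5-6-8-0 are not bridges since each lies on that cycle.
But removing 9–7 disconnects 9 from 7; removing 1–8 disconnects 1 from 8 — these are bridges.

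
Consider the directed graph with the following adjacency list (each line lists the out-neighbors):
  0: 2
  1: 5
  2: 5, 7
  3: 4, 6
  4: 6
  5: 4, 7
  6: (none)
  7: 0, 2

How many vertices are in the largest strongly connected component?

{0, 2, 5, 7} are all mutually reachable — one SCC of size 4.
{3} is an SCC by itself.
{4} is an SCC by itself.
{1} is an SCC by itself.
{6} is an SCC by itself.
The largest has 4 vertices.

4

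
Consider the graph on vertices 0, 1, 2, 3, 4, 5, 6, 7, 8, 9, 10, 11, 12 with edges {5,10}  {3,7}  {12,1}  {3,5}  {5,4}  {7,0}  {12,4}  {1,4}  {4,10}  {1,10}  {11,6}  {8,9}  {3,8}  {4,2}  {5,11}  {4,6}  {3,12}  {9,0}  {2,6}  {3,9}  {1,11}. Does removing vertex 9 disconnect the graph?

Deleting 9 leaves 1 component (was 1) (its neighbors 0, 3, 8 remain connected to each other), so 9 is not a cut vertex.

No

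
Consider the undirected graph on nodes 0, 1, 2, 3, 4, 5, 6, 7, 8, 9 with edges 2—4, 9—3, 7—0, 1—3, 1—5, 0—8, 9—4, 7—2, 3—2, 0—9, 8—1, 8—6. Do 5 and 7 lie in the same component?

From 5 we can reach 0, 1, 2, 3, 4, 5, 6, 7, 8, 9, which includes 7.

Yes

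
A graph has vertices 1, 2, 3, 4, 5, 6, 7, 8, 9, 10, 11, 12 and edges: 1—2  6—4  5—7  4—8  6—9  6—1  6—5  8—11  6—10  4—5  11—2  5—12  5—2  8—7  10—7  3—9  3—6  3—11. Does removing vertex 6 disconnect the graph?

Deleting 6 leaves 1 component (was 1) (its neighbors 1, 3, 4, 5, 9, 10 remain connected to each other), so 6 is not a cut vertex.

No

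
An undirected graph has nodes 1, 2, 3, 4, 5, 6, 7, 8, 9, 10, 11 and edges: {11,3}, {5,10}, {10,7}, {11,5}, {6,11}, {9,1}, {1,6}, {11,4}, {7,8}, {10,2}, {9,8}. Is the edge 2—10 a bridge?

Yes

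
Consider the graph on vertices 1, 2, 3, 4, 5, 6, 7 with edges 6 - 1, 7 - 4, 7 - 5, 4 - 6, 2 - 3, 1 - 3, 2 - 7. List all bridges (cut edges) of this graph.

5-7

The edges on the cycle 2-7-4-6-1-3-2 are not bridges since each lies on that cycle.
But removing 7 - 5 disconnects 7 from 5 — this is a bridge.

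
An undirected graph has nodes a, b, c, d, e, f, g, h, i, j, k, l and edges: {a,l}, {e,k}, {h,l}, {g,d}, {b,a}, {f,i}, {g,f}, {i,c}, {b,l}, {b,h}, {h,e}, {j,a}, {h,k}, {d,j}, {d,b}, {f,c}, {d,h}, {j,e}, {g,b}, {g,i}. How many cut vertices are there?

1

Removing g increases the component count from 1 to 2, so g is a cut vertex.
By contrast removing c leaves 1 component; it is not a cut vertex. No other vertex is a cut vertex either.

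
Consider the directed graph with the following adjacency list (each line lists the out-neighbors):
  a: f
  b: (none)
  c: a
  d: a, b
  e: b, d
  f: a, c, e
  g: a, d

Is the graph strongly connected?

There is no directed path from f to g, so the graph is not strongly connected.

No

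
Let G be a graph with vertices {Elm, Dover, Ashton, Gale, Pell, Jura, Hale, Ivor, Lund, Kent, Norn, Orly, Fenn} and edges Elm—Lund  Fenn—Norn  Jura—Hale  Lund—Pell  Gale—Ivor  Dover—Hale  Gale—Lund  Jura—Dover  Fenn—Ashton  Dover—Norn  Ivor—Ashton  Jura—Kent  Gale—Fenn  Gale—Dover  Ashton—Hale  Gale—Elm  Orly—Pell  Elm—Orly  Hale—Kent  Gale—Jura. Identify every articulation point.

Gale

Removing Gale increases the component count from 1 to 2, so Gale is a cut vertex.
By contrast removing Kent leaves 1 component; it is not a cut vertex. No other vertex is a cut vertex either.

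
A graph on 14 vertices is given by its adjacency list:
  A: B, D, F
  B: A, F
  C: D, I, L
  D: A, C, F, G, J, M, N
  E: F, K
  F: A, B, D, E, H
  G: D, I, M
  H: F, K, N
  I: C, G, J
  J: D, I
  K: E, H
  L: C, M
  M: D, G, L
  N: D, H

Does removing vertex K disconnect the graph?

No

Deleting K leaves 1 component (was 1) (its neighbors E, H remain connected to each other), so K is not a cut vertex.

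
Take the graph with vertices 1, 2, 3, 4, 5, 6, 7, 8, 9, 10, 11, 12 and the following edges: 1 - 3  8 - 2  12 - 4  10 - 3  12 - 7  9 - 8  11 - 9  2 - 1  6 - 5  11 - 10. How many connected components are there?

Starting from 5 we can reach 5, 6. That is one component of size 2.
Starting from 4 we can reach 4, 7, 12. That is one component of size 3.
Starting from 1 we can reach 1, 2, 3, 8, 9, 10, 11. That is one component of size 7.
Total: 3 components.

3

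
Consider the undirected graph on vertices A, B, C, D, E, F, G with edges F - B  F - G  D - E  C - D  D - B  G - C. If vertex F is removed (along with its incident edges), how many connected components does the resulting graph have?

With F gone, the remaining components are: {A}; {B, C, D, E, G}.
That is 2 components.

2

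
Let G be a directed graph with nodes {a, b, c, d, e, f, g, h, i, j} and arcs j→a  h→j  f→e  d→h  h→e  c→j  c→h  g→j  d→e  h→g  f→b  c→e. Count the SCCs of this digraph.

10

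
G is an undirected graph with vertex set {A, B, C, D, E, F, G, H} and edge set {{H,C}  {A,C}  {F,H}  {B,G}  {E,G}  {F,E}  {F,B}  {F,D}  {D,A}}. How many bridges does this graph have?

0

The edges on the cycle F-D-A-C-H-F are not bridges since each lies on that cycle.
Every edge lies on some cycle, so there are no bridges.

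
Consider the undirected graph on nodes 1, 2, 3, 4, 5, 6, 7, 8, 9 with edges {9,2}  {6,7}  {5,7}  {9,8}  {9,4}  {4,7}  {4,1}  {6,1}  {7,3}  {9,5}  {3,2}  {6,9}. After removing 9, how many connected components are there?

With 9 gone, the remaining components are: {8}; {1, 2, 3, 4, 5, 6, 7}.
That is 2 components.

2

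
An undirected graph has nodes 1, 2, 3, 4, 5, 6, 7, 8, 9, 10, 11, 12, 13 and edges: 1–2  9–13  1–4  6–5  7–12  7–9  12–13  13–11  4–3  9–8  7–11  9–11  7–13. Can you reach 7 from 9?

Yes

From 9 we can reach 7, 8, 9, 11, 12, 13, which includes 7.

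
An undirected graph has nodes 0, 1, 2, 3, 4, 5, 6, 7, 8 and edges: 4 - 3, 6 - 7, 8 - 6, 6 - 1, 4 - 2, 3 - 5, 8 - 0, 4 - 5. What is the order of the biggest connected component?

5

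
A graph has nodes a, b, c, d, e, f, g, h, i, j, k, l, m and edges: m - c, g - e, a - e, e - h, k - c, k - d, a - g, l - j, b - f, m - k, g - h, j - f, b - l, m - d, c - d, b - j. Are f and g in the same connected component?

The component containing f is {b, f, j, l}, and g is not in it.

No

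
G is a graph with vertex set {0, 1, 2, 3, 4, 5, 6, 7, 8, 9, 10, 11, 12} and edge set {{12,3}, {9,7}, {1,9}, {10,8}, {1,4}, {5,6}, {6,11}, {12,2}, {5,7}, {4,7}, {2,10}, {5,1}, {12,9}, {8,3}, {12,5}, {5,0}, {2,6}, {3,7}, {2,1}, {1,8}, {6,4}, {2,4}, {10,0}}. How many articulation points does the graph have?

1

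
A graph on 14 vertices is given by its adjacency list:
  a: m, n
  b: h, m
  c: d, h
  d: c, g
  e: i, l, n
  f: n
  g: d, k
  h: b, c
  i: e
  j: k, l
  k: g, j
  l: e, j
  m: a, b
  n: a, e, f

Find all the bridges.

The edges on the cycle n-e-l-j-k-g-d-c-h-b-m-a-n are not bridges since each lies on that cycle.
But removing e-i disconnects e from i; removing n-f disconnects n from f — these are bridges.

e-i, f-n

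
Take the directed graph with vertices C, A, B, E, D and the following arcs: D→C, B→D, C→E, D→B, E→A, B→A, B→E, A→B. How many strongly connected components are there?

1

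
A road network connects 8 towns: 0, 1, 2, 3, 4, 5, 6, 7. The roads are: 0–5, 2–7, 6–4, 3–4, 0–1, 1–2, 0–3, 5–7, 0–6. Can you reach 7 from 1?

Yes

From 1 we can reach 0, 1, 2, 3, 4, 5, 6, 7, which includes 7.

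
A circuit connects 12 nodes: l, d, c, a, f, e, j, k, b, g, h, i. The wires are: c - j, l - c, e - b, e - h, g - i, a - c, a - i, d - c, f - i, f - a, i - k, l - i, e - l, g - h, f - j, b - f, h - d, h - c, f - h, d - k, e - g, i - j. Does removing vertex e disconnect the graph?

No

Deleting e leaves 1 component (was 1) (its neighbors b, g, h, l remain connected to each other), so e is not a cut vertex.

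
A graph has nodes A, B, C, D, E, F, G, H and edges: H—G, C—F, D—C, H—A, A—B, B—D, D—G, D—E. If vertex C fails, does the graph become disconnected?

Deleting C raises the number of components from 1 to 2, so C is a cut vertex.

Yes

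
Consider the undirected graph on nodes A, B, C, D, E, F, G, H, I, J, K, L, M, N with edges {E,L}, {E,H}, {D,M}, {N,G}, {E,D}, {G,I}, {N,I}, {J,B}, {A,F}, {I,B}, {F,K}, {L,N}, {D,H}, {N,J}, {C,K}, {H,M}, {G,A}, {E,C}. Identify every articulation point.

E

Removing E increases the component count from 1 to 2, so E is a cut vertex.
By contrast removing G leaves 1 component; it is not a cut vertex. No other vertex is a cut vertex either.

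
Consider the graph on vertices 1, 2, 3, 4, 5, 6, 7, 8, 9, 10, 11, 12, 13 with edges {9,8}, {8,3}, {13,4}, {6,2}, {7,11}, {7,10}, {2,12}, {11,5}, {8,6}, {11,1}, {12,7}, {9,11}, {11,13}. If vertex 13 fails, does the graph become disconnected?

Yes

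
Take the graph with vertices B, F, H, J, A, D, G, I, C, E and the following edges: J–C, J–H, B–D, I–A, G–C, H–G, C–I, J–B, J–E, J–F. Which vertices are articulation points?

B, C, I, J

Removing B increases the component count from 1 to 2, so B is a cut vertex.
Removing C increases the component count from 1 to 2, so C is a cut vertex.
Removing I increases the component count from 1 to 2, so I is a cut vertex.
Likewise J is a cut vertex.
By contrast removing H leaves 1 component; it is not a cut vertex. No other vertex is a cut vertex either.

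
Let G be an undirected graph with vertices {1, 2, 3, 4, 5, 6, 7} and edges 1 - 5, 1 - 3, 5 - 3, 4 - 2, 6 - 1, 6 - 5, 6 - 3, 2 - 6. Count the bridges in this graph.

The edges on the cycle 6-1-5-6 are not bridges since each lies on that cycle.
But removing 2 - 4 disconnects 2 from 4; removing 6 - 2 disconnects 6 from 2 — these are bridges.
That makes 2 bridges.

2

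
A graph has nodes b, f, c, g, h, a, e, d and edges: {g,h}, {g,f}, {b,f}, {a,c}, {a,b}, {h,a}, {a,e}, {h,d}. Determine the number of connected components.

1

Starting from a we can reach a, b, c, d, e, f, g, h. That is one component of size 8.
Total: 1 component.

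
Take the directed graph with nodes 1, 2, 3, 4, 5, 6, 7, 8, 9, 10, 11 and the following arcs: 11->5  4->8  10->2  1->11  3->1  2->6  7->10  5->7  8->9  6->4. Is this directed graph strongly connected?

There is no directed path from 6 to 11, so the graph is not strongly connected.

No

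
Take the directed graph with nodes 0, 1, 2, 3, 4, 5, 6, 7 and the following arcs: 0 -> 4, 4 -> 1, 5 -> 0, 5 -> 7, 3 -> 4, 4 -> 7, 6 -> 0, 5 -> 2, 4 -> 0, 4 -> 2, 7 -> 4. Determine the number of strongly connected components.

{0, 4, 7} are all mutually reachable — one SCC of size 3.
{2} is an SCC by itself.
{3} is an SCC by itself.
{5} is an SCC by itself.
{6} is an SCC by itself.
(and 1 more singleton SCC)
That gives 6 strongly connected components.

6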